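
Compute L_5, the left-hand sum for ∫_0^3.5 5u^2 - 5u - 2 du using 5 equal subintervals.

19.95

Δu = (3.5 − 0)/5 = 0.7.
Left endpoints: 0, 0.7, 1.4, 2.1, 2.8.
f(0) = -2, f(0.7) = -3.05, f(1.4) = 0.8, f(2.1) = 9.55, f(2.8) = 23.2.
Sum = Δu · [f(0) + f(0.7) + f(1.4) + f(2.1) + f(2.8)].
Sum = 19.95.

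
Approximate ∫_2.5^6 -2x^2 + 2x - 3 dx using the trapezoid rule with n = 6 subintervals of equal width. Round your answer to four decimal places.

-114.7303

Δx = (6 − 2.5)/6 = 7/12.
f(2.5) = -10.5, f(37/12) = -1141/72, f(11/3) = -203/9, f(4.25) = -30.625, f(29/6) = -721/18, f(65/12) = -3661/72, f(6) = -63.
T_6 = (Δx/2)·[f(x_0) + 2f(x_1) + ... + 2f(x_{5}) + f(x_6)].
Sum ≈ -114.7303.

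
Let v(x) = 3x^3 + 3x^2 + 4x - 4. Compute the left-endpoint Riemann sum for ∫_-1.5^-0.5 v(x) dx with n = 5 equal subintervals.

Δx = (-0.5 − (-1.5))/5 = 0.2.
Left endpoints: -1.5, -1.3, -1.1, -0.9, -0.7.
v(-1.5) = -13.375, v(-1.3) = -10.721, v(-1.1) = -8.763, v(-0.9) = -7.357, v(-0.7) = -6.359.
Sum = Δx · [v(-1.5) + v(-1.3) + v(-1.1) + v(-0.9) + v(-0.7)].
Sum = -9.315.

-9.315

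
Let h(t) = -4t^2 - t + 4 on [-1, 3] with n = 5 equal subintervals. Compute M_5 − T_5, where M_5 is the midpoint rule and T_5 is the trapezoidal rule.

2.56

M_5 = -24.48.
T_5 = -27.04.
M_5 − T_5 = 2.56.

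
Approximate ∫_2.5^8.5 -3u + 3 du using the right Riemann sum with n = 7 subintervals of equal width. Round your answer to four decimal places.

Δu = (8.5 − 2.5)/7 = 6/7.
Right endpoints: 47/14, 59/14, 71/14, 83/14, 95/14, 107/14, 8.5.
f(47/14) = -99/14, f(59/14) = -135/14, f(71/14) = -171/14, f(83/14) = -207/14, f(95/14) = -243/14, f(107/14) = -279/14, f(8.5) = -22.5.
Sum = Δu · [f(47/14) + f(59/14) + f(71/14) + ...].
Sum ≈ -88.7143.

-88.7143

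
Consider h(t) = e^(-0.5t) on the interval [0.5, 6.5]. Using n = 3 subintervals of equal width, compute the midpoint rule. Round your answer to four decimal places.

1.4201

Δt = (6.5 − 0.5)/3 = 2.
Midpoints: 1.5, 3.5, 5.5.
h(1.5) ≈ 0.4724, h(3.5) ≈ 0.1738, h(5.5) ≈ 0.0639.
Sum = Δt · [h(1.5) + h(3.5) + h(5.5)].
Sum ≈ 1.4201.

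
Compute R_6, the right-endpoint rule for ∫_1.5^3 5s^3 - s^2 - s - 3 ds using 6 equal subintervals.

93.41796875

Δs = (3 − 1.5)/6 = 0.25.
Right endpoints: 1.75, 2, 2.25, 2.5, 2.75, 3.
f(1.75) = 18.984375, f(2) = 31, f(2.25) = 46.640625, f(2.5) = 66.375, f(2.75) = 90.671875, f(3) = 120.
Sum = Δs · [f(1.75) + f(2) + f(2.25) + ...].
Sum = 93.41796875.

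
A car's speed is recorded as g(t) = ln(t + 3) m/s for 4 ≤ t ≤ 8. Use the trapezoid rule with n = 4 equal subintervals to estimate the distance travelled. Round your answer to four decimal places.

8.7512

Δt = (8 − 4)/4 = 1.
g(4) ≈ 1.9459, g(5) ≈ 2.0794, g(6) ≈ 2.1972, g(7) ≈ 2.3026, g(8) ≈ 2.3979.
T_4 = (Δt/2)·[g(t_0) + 2g(t_1) + 2g(t_2) + 2g(t_3) + g(t_4)].
Sum ≈ 8.7512.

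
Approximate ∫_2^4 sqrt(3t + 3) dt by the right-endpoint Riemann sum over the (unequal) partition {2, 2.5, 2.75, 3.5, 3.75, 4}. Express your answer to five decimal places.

7.12636

Subinterval widths: 0.5, 0.25, 0.75, 0.25, 0.25.
Right endpoints: 2.5, 2.75, 3.5, 3.75, 4.
f(2.5) ≈ 3.24037, f(2.75) ≈ 3.35410, f(3.5) ≈ 3.67423, f(3.75) ≈ 3.77492, f(4) ≈ 3.87298.
Sum = Σ Δt_i · f(t_i).
Sum ≈ 7.12636.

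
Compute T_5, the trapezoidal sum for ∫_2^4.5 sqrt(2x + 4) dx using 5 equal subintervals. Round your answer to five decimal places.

Δx = (4.5 − 2)/5 = 0.5.
f(2) ≈ 2.82843, f(2.5) ≈ 3.00000, f(3) ≈ 3.16228, f(3.5) ≈ 3.31662, f(4) ≈ 3.46410, f(4.5) ≈ 3.60555.
T_5 = (Δx/2)·[f(x_0) + 2f(x_1) + ... + 2f(x_{4}) + f(x_5)].
Sum ≈ 8.08000.

8.08000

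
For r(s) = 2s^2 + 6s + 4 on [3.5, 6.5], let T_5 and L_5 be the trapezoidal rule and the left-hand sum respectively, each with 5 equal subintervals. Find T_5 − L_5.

T_5 = 256.86.
L_5 = 233.46.
T_5 − L_5 = 23.4.

23.4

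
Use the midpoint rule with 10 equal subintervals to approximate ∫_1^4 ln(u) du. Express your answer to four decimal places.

Δu = (4 − 1)/10 = 0.3.
Midpoints: 1.15, 1.45, 1.75, 2.05, 2.35, 2.65, 2.95, 3.25, 3.55, 3.85.
f(1.15) ≈ 0.1398, f(1.45) ≈ 0.3716, f(1.75) ≈ 0.5596, f(2.05) ≈ 0.7178, f(2.35) ≈ 0.8544, f(2.65) ≈ 0.9746, f(2.95) ≈ 1.0818, f(3.25) ≈ 1.1787, f(3.55) ≈ 1.2669, f(3.85) ≈ 1.3481.
Sum = Δu · [f(1.15) + f(1.45) + f(1.75) + ...].
Sum ≈ 2.5480.

2.5480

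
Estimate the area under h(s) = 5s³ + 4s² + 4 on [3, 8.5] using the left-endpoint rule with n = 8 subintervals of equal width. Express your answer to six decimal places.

Δs = (8.5 − 3)/8 = 0.6875.
Left endpoints: 3, 3.6875, 4.375, 5.0625, 5.75, 6.4375, 7.125, 7.8125.
h(3) = 175, h(3.6875) = 1266063/4096, h(4.375) = 255623/512, h(5.0625) = 3093493/4096, h(5.75) = 1086.796875, h(6.4375) = 6158995/4096, h(7.125) = 1031981/512, h(7.8125) = 10782009/4096.
Sum = Δs · [h(3) + h(3.6875) + h(4.375) + ...].
Sum ≈ 6171.674072.

6171.674072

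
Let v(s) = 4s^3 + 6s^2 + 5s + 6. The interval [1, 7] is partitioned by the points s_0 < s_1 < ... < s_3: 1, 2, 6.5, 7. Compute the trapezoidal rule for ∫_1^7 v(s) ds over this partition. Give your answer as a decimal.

Subinterval widths: 1, 4.5, 0.5.
v(1) = 21, v(2) = 72, v(6.5) = 1390.5, v(7) = 1707.
On each subinterval the trapezoid contributes (Δs_i/2)·[v(s_{i-1}) + v(s_i)].
Sum = 4111.5.

4111.5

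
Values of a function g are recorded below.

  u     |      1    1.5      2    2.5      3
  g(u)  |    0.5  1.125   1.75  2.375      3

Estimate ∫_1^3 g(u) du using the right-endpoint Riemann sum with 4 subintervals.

Δu = 0.5.
Sum = 0.5·[1.125 + 1.75 + 2.375 + 3] = 4.125.

4.125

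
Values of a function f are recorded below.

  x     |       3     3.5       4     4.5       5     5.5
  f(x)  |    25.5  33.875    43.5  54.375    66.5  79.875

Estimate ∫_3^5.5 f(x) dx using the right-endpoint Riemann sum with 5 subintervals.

Δx = 0.5.
Sum = 0.5·[33.875 + 43.5 + 54.375 + 66.5 + 79.875] = 139.0625.

139.0625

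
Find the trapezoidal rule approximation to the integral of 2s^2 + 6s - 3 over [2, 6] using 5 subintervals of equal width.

223.52

Δs = (6 − 2)/5 = 0.8.
f(2) = 17, f(2.8) = 29.48, f(3.6) = 44.52, f(4.4) = 62.12, f(5.2) = 82.28, f(6) = 105.
T_5 = (Δs/2)·[f(s_0) + 2f(s_1) + ... + 2f(s_{4}) + f(s_5)].
Sum = 223.52.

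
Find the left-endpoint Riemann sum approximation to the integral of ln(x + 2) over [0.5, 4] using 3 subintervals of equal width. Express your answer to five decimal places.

4.42296

Δx = (4 − 0.5)/3 = 7/6.
Left endpoints: 0.5, 5/3, 17/6.
f(0.5) ≈ 0.91629, f(5/3) ≈ 1.29928, f(17/6) ≈ 1.57554.
Sum = Δx · [f(0.5) + f(5/3) + f(17/6)].
Sum ≈ 4.42296.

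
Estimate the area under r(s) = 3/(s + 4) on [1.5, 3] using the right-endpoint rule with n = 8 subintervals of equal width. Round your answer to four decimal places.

0.7126

Δs = (3 − 1.5)/8 = 0.1875.
Right endpoints: 1.6875, 1.875, 2.0625, 2.25, 2.4375, 2.625, 2.8125, 3.
r(1.6875) = 48/91, r(1.875) = 24/47, r(2.0625) = 48/97, r(2.25) = 0.48, r(2.4375) = 48/103, r(2.625) = 24/53, r(2.8125) = 48/109, r(3) = 3/7.
Sum = Δs · [r(1.6875) + r(1.875) + r(2.0625) + ...].
Sum ≈ 0.7126.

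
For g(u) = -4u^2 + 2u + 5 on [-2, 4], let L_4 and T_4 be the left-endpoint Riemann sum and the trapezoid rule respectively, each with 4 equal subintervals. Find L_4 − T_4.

L_4 = -36.
T_4 = -63.
L_4 − T_4 = 27.

27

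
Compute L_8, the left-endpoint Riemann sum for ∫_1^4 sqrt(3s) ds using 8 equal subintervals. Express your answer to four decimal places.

Δs = (4 − 1)/8 = 0.375.
Left endpoints: 1, 1.375, 1.75, 2.125, 2.5, 2.875, 3.25, 3.625.
f(1) ≈ 1.7321, f(1.375) ≈ 2.0310, f(1.75) ≈ 2.2913, f(2.125) ≈ 2.5249, f(2.5) ≈ 2.7386, f(2.875) ≈ 2.9368, f(3.25) ≈ 3.1225, f(3.625) ≈ 3.2977.
Sum = Δs · [f(1) + f(1.375) + f(1.75) + ...].
Sum ≈ 7.7531.

7.7531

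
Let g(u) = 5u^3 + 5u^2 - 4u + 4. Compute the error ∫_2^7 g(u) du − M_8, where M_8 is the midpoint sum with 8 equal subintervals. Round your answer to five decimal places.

Exact integral: ∫_2^7 g(u) du ≈ 3469.5833333.
M_8 ≈ 3457.7832031.
Error ≈ 3469.5833333 − 3457.7832031 ≈ 11.80013.

11.80013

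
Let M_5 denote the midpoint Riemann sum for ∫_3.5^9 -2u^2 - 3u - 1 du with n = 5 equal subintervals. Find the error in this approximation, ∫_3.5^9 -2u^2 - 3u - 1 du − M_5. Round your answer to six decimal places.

-1.109167

Exact integral: ∫_3.5^9 f(u) du ≈ -566.04166667.
M_5 = -564.9325.
Error ≈ -566.04166667 − (-564.9325) ≈ -1.109167.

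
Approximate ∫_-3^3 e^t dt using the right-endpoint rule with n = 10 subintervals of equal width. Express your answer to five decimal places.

Δt = (3 − (-3))/10 = 0.6.
Right endpoints: -2.4, -1.8, -1.2, -0.6, 0, 0.6, 1.2, 1.8, 2.4, 3.
f(-2.4) ≈ 0.09072, f(-1.8) ≈ 0.16530, f(-1.2) ≈ 0.30119, f(-0.6) ≈ 0.54881, f(0) ≈ 1.00000, f(0.6) ≈ 1.82212, f(1.2) ≈ 3.32012, f(1.8) ≈ 6.04965, f(2.4) ≈ 11.02318, f(3) ≈ 20.08554.
Sum = Δt · [f(-2.4) + f(-1.8) + f(-1.2) + ...].
Sum ≈ 26.64397.

26.64397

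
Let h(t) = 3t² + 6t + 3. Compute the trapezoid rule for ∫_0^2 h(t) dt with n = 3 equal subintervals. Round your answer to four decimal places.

26.4444

Δt = (2 − 0)/3 = 2/3.
h(0) = 3, h(2/3) = 25/3, h(4/3) = 49/3, h(2) = 27.
T_3 = (Δt/2)·[h(t_0) + 2h(t_1) + 2h(t_2) + h(t_3)].
Sum ≈ 26.4444.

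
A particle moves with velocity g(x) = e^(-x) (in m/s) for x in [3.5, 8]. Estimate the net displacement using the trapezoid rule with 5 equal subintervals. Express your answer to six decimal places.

Δx = (8 − 3.5)/5 = 0.9.
g(3.5) ≈ 0.030197, g(4.4) ≈ 0.012277, g(5.3) ≈ 0.004992, g(6.2) ≈ 0.002029, g(7.1) ≈ 0.000825, g(8) ≈ 0.000335.
T_5 = (Δx/2)·[g(x_0) + 2g(x_1) + ... + 2g(x_{4}) + g(x_5)].
Sum ≈ 0.031851.

0.031851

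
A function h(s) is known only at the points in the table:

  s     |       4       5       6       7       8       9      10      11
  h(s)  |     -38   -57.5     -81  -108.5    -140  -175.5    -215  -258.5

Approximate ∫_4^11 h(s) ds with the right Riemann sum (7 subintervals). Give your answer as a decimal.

Δs = 1.
Sum = 1·[(-57.5) + (-81) + (-108.5) + (-140) + (-175.5) + (-215) + (-258.5)] = -1036.

-1036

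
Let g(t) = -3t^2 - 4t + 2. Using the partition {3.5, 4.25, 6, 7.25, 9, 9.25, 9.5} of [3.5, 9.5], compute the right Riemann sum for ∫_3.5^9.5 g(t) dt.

-1144.609375

Subinterval widths: 0.75, 1.75, 1.25, 1.75, 0.25, 0.25.
Right endpoints: 4.25, 6, 7.25, 9, 9.25, 9.5.
g(4.25) = -69.1875, g(6) = -130, g(7.25) = -184.6875, g(9) = -277, g(9.25) = -291.6875, g(9.5) = -306.75.
Sum = Σ Δt_i · g(t_i).
Sum = -1144.609375.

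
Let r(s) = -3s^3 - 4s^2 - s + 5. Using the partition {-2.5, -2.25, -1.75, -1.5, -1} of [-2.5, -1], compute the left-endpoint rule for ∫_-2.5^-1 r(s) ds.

Subinterval widths: 0.25, 0.5, 0.25, 0.5.
Left endpoints: -2.5, -2.25, -1.75, -1.5.
r(-2.5) = 29.375, r(-2.25) = 21.171875, r(-1.75) = 10.578125, r(-1.5) = 7.625.
Sum = Σ Δs_i · r(s_i).
Sum = 24.38671875.

24.38671875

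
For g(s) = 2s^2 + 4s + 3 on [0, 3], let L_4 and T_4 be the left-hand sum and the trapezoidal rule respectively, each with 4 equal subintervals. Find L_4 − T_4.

-11.25

L_4 = 34.3125.
T_4 = 45.5625.
L_4 − T_4 = -11.25.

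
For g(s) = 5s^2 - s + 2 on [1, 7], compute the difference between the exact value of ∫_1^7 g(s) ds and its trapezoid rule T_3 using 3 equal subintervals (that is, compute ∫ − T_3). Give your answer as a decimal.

-20

Exact integral: ∫_1^7 g(s) ds = 558.
T_3 = 578.
Error = 558 − 578 = -20.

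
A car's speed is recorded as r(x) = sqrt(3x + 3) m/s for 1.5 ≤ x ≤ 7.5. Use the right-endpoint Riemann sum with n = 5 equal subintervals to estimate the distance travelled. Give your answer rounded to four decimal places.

Δx = (7.5 − 1.5)/5 = 1.2.
Right endpoints: 2.7, 3.9, 5.1, 6.3, 7.5.
r(2.7) ≈ 3.3317, r(3.9) ≈ 3.8341, r(5.1) ≈ 4.2778, r(6.3) ≈ 4.6797, r(7.5) ≈ 5.0498.
Sum = Δx · [r(2.7) + r(3.9) + r(5.1) + r(6.3) + r(7.5)].
Sum ≈ 25.4077.

25.4077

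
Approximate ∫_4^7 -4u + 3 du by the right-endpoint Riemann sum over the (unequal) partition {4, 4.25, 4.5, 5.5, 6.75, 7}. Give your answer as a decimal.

-62.5

Subinterval widths: 0.25, 0.25, 1, 1.25, 0.25.
Right endpoints: 4.25, 4.5, 5.5, 6.75, 7.
f(4.25) = -14, f(4.5) = -15, f(5.5) = -19, f(6.75) = -24, f(7) = -25.
Sum = Σ Δu_i · f(u_i).
Sum = -62.5.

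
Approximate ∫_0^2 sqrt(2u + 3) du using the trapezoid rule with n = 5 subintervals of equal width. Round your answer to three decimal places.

Δu = (2 − 0)/5 = 0.4.
f(0) ≈ 1.732, f(0.4) ≈ 1.949, f(0.8) ≈ 2.145, f(1.2) ≈ 2.324, f(1.6) ≈ 2.490, f(2) ≈ 2.646.
T_5 = (Δu/2)·[f(u_0) + 2f(u_1) + ... + 2f(u_{4}) + f(u_5)].
Sum ≈ 4.439.

4.439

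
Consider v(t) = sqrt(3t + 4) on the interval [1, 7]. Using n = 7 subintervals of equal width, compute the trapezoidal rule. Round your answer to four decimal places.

23.6459

Δt = (7 − 1)/7 = 6/7.
v(1) ≈ 2.6458, v(13/7) ≈ 3.0938, v(19/7) ≈ 3.4847, v(25/7) ≈ 3.8359, v(31/7) ≈ 4.1576, v(37/7) ≈ 4.4561, v(43/7) ≈ 4.7359, v(7) ≈ 5.0000.
T_7 = (Δt/2)·[v(t_0) + 2v(t_1) + ... + 2v(t_{6}) + v(t_7)].
Sum ≈ 23.6459.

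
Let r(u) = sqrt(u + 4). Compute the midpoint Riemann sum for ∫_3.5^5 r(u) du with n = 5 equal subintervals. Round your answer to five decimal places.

4.30700

Δu = (5 − 3.5)/5 = 0.3.
Midpoints: 3.65, 3.95, 4.25, 4.55, 4.85.
r(3.65) ≈ 2.76586, r(3.95) ≈ 2.81957, r(4.25) ≈ 2.87228, r(4.55) ≈ 2.92404, r(4.85) ≈ 2.97489.
Sum = Δu · [r(3.65) + r(3.95) + r(4.25) + r(4.55) + r(4.85)].
Sum ≈ 4.30700.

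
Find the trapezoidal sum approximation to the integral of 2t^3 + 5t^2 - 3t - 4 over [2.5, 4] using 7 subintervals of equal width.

Δt = (4 − 2.5)/7 = 3/14.
f(2.5) = 51, f(19/7) = 22188/343, f(41/14) = 55107/686, f(22/7) = 33630/343, f(47/14) = 40458/343, f(25/7) = 48078/343, f(53/14) = 113061/686, f(4) = 192.
T_7 = (Δt/2)·[f(t_0) + 2f(t_1) + ... + 2f(t_{6}) + f(t_7)].
Sum = 168.75.

168.75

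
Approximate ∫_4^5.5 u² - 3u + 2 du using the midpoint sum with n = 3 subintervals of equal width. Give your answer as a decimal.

15.71875

Δu = (5.5 − 4)/3 = 0.5.
Midpoints: 4.25, 4.75, 5.25.
f(4.25) = 7.3125, f(4.75) = 10.3125, f(5.25) = 13.8125.
Sum = Δu · [f(4.25) + f(4.75) + f(5.25)].
Sum = 15.71875.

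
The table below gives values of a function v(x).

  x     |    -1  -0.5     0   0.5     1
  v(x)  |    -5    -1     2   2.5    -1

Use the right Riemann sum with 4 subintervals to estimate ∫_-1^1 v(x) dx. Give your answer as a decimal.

1.25

Δx = 0.5.
Sum = 0.5·[(-1) + 2 + 2.5 + (-1)] = 1.25.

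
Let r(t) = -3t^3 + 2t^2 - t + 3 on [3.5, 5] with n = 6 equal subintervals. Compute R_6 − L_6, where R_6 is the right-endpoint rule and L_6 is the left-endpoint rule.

-55.59375

R_6 = -331.69140625.
L_6 = -276.09765625.
R_6 − L_6 = -55.59375.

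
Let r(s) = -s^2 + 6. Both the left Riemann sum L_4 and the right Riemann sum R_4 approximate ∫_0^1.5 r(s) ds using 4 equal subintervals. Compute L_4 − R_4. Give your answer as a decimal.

L_4 = 8.26171875.
R_4 = 7.41796875.
L_4 − R_4 = 0.84375.

0.84375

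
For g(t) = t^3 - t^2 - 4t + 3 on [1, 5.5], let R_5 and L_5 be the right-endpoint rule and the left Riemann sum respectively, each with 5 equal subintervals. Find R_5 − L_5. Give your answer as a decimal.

106.3125

R_5 = 186.8625.
L_5 = 80.55.
R_5 − L_5 = 106.3125.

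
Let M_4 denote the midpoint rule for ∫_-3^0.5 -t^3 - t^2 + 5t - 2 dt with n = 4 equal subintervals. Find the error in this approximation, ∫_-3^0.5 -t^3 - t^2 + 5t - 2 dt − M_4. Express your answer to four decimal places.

0.6141

Exact integral: ∫_-3^0.5 f(t) dt ≈ -17.682292.
M_4 ≈ -18.296387.
Error ≈ -17.682292 − (-18.296387) ≈ 0.6141.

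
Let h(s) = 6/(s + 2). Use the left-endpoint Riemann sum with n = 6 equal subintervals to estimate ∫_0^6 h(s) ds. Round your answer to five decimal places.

9.55714

Δs = (6 − 0)/6 = 1.
Left endpoints: 0, 1, 2, 3, 4, 5.
h(0) = 3, h(1) = 2, h(2) = 1.5, h(3) = 1.2, h(4) = 1, h(5) = 6/7.
Sum = Δs · [h(0) + h(1) + h(2) + ...].
Sum ≈ 9.55714.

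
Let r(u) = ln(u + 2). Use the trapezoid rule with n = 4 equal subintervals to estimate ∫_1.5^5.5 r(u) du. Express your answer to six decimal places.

6.714461

Δu = (5.5 − 1.5)/4 = 1.
r(1.5) ≈ 1.252763, r(2.5) ≈ 1.504077, r(3.5) ≈ 1.704748, r(4.5) ≈ 1.871802, r(5.5) ≈ 2.014903.
T_4 = (Δu/2)·[r(u_0) + 2r(u_1) + 2r(u_2) + 2r(u_3) + r(u_4)].
Sum ≈ 6.714461.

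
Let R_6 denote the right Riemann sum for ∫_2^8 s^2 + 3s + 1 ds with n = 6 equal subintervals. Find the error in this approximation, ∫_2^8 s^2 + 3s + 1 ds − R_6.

-40

Exact integral: ∫_2^8 f(s) ds = 264.
R_6 = 304.
Error = 264 − 304 = -40.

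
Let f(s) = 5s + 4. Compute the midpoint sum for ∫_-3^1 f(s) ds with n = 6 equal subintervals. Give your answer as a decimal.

-4

Δs = (1 − (-3))/6 = 2/3.
Midpoints: -8/3, -2, -4/3, -2/3, 0, 2/3.
f(-8/3) = -28/3, f(-2) = -6, f(-4/3) = -8/3, f(-2/3) = 2/3, f(0) = 4, f(2/3) = 22/3.
Sum = Δs · [f(-8/3) + f(-2) + f(-4/3) + ...].
Sum = -4.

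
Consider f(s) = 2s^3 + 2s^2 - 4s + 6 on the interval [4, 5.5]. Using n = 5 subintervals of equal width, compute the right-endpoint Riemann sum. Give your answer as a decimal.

413.055

Δs = (5.5 − 4)/5 = 0.3.
Right endpoints: 4.3, 4.6, 4.9, 5.2, 5.5.
f(4.3) = 184.794, f(4.6) = 224.592, f(4.9) = 269.718, f(5.2) = 320.496, f(5.5) = 377.25.
Sum = Δs · [f(4.3) + f(4.6) + f(4.9) + f(5.2) + f(5.5)].
Sum = 413.055.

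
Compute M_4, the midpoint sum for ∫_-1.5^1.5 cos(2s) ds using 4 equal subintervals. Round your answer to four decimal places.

0.1553

Δs = (1.5 − (-1.5))/4 = 0.75.
Midpoints: -1.125, -0.375, 0.375, 1.125.
f(-1.125) ≈ -0.6282, f(-0.375) ≈ 0.7317, f(0.375) ≈ 0.7317, f(1.125) ≈ -0.6282.
Sum = Δs · [f(-1.125) + f(-0.375) + f(0.375) + f(1.125)].
Sum ≈ 0.1553.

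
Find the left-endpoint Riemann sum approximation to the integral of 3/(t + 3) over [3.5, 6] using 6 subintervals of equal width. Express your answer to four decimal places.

1.0035

Δt = (6 − 3.5)/6 = 5/12.
Left endpoints: 3.5, 47/12, 13/3, 4.75, 31/6, 67/12.
f(3.5) = 6/13, f(47/12) = 36/83, f(13/3) = 9/22, f(4.75) = 12/31, f(31/6) = 18/49, f(67/12) = 36/103.
Sum = Δt · [f(3.5) + f(47/12) + f(13/3) + ...].
Sum ≈ 1.0035.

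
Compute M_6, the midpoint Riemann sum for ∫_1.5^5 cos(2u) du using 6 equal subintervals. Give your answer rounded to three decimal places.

-0.363

Δu = (5 − 1.5)/6 = 7/12.
Midpoints: 43/24, 2.375, 71/24, 85/24, 4.125, 113/24.
f(43/24) ≈ -0.904, f(2.375) ≈ 0.038, f(71/24) ≈ 0.934, f(85/24) ≈ 0.697, f(4.125) ≈ -0.386, f(113/24) ≈ -1.000.
Sum = Δu · [f(43/24) + f(2.375) + f(71/24) + ...].
Sum ≈ -0.363.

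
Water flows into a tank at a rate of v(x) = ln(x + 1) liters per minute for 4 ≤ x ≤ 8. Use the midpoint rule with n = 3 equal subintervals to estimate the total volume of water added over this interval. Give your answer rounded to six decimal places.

Δx = (8 − 4)/3 = 4/3.
Midpoints: 14/3, 6, 22/3.
v(14/3) ≈ 1.734601, v(6) ≈ 1.945910, v(22/3) ≈ 2.120264.
Sum = Δx · [v(14/3) + v(6) + v(22/3)].
Sum ≈ 7.734366.

7.734366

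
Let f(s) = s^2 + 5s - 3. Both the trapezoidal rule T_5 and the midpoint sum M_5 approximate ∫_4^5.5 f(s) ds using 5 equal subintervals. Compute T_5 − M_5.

0.03375

T_5 = 65.2725.
M_5 = 65.23875.
T_5 − M_5 = 0.03375.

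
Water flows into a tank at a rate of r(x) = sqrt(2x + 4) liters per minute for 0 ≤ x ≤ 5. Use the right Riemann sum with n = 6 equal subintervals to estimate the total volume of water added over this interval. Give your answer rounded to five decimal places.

Δx = (5 − 0)/6 = 5/6.
Right endpoints: 5/6, 5/3, 2.5, 10/3, 25/6, 5.
r(5/6) ≈ 2.38048, r(5/3) ≈ 2.70801, r(2.5) ≈ 3.00000, r(10/3) ≈ 3.26599, r(25/6) ≈ 3.51188, r(5) ≈ 3.74166.
Sum = Δx · [r(5/6) + r(5/3) + r(2.5) + ...].
Sum ≈ 15.50668.

15.50668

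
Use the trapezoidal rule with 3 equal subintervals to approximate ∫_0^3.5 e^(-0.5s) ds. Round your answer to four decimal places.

1.6990

Δs = (3.5 − 0)/3 = 7/6.
f(0) ≈ 1.0000, f(7/6) ≈ 0.5580, f(7/3) ≈ 0.3114, f(3.5) ≈ 0.1738.
T_3 = (Δs/2)·[f(s_0) + 2f(s_1) + 2f(s_2) + f(s_3)].
Sum ≈ 1.6990.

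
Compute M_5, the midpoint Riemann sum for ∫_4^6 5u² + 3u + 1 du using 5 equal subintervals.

Δu = (6 − 4)/5 = 0.4.
Midpoints: 4.2, 4.6, 5, 5.4, 5.8.
f(4.2) = 101.8, f(4.6) = 120.6, f(5) = 141, f(5.4) = 163, f(5.8) = 186.6.
Sum = Δu · [f(4.2) + f(4.6) + f(5) + f(5.4) + f(5.8)].
Sum = 285.2.

285.2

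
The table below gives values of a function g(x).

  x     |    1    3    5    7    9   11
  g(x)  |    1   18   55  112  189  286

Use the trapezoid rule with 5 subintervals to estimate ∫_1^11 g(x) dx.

1035

Δx = 2.
T_5 = (2/2)·[1 + 2·18 + 2·55 + 2·112 + 2·189 + 286] = 1035.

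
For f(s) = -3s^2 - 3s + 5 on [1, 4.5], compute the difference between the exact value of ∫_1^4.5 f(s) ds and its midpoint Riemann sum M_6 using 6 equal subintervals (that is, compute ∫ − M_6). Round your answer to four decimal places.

-0.2977

Exact integral: ∫_1^4.5 f(s) ds = -101.5.
M_6 ≈ -101.202257.
Error ≈ -101.5 − (-101.202257) ≈ -0.2977.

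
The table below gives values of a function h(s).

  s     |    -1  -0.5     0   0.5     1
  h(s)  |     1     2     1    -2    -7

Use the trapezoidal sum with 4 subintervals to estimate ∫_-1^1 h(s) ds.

Δs = 0.5.
T_4 = (0.5/2)·[1 + 2·2 + 2·1 + 2·(-2) + (-7)] = -1.

-1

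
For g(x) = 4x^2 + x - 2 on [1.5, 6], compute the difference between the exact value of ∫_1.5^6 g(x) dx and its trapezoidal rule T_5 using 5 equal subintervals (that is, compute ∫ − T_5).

-2.43

Exact integral: ∫_1.5^6 g(x) dx = 291.375.
T_5 = 293.805.
Error = 291.375 − 293.805 = -2.43.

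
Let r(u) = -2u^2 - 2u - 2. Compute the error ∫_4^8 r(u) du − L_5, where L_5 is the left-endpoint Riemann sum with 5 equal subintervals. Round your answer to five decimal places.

-40.74667

Exact integral: ∫_4^8 r(u) du ≈ -354.6666667.
L_5 = -313.92.
Error ≈ -354.6666667 − (-313.92) ≈ -40.74667.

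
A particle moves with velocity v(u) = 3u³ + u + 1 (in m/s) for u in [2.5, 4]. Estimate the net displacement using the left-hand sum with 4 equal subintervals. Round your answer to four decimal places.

142.6143

Δu = (4 − 2.5)/4 = 0.375.
Left endpoints: 2.5, 2.875, 3.25, 3.625.
v(2.5) = 50.375, v(2.875) = 38485/512, v(3.25) = 107.234375, v(3.625) = 75535/512.
Sum = Δu · [v(2.5) + v(2.875) + v(3.25) + v(3.625)].
Sum ≈ 142.6143.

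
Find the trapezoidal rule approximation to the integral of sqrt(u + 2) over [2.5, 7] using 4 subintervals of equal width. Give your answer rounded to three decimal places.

11.629

Δu = (7 − 2.5)/4 = 1.125.
f(2.5) ≈ 2.121, f(3.625) ≈ 2.372, f(4.75) ≈ 2.598, f(5.875) ≈ 2.806, f(7) ≈ 3.000.
T_4 = (Δu/2)·[f(u_0) + 2f(u_1) + 2f(u_2) + 2f(u_3) + f(u_4)].
Sum ≈ 11.629.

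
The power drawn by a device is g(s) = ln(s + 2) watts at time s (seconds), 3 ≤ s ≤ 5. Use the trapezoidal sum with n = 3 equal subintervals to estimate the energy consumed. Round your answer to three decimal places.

Δs = (5 − 3)/3 = 2/3.
g(3) ≈ 1.609, g(11/3) ≈ 1.735, g(13/3) ≈ 1.846, g(5) ≈ 1.946.
T_3 = (Δs/2)·[g(s_0) + 2g(s_1) + 2g(s_2) + g(s_3)].
Sum ≈ 3.572.

3.572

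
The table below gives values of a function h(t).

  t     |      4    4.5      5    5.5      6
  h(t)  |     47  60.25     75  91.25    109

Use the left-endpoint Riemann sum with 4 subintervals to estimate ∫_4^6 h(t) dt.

136.75

Δt = 0.5.
Sum = 0.5·[47 + 60.25 + 75 + 91.25] = 136.75.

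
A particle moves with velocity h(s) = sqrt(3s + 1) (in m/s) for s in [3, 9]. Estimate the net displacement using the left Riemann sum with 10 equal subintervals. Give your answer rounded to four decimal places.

25.2531

Δs = (9 − 3)/10 = 0.6.
Left endpoints: 3, 3.6, 4.2, 4.8, 5.4, 6, 6.6, 7.2, 7.8, 8.4.
h(3) ≈ 3.1623, h(3.6) ≈ 3.4351, h(4.2) ≈ 3.6878, h(4.8) ≈ 3.9243, h(5.4) ≈ 4.1473, h(6) ≈ 4.3589, h(6.6) ≈ 4.5607, h(7.2) ≈ 4.7539, h(7.8) ≈ 4.9396, h(8.4) ≈ 5.1186.
Sum = Δs · [h(3) + h(3.6) + h(4.2) + ...].
Sum ≈ 25.2531.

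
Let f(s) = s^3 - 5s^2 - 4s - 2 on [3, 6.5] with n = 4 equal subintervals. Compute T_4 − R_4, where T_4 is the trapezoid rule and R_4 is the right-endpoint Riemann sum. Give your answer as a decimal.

T_4 ≈ -56.06152.
R_4 ≈ -26.58496.
T_4 − R_4 = -29.4765625.

-29.4765625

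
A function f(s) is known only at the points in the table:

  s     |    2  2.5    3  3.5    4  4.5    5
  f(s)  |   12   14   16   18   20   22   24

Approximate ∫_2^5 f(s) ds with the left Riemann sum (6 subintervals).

Δs = 0.5.
Sum = 0.5·[12 + 14 + 16 + 18 + 20 + 22] = 51.

51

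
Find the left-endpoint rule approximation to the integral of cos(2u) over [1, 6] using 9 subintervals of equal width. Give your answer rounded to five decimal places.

Δu = (6 − 1)/9 = 5/9.
Left endpoints: 1, 14/9, 19/9, 8/3, 29/9, 34/9, 13/3, 44/9, 49/9.
f(1) ≈ -0.41615, f(14/9) ≈ -0.99954, f(19/9) ≈ -0.47077, f(8/3) ≈ 0.58180, f(29/9) ≈ 0.98703, f(34/9) ≈ 0.29402, f(13/3) ≈ -0.72614, f(44/9) ≈ -0.93834, f(49/9) ≈ -0.10648.
Sum = Δu · [f(1) + f(14/9) + f(19/9) + ...].
Sum ≈ -0.99698.

-0.99698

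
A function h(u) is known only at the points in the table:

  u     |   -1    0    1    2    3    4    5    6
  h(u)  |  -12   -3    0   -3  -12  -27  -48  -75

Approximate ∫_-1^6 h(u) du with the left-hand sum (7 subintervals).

Δu = 1.
Sum = 1·[(-12) + (-3) + 0 + (-3) + (-12) + (-27) + (-48)] = -105.

-105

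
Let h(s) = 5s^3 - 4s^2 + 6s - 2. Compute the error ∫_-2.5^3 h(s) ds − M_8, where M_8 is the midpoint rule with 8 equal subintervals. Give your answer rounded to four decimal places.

-0.0542

Exact integral: ∫_-2.5^3 h(s) ds ≈ -7.161458.
M_8 ≈ -7.107300.
Error ≈ -7.161458 − (-7.107300) ≈ -0.0542.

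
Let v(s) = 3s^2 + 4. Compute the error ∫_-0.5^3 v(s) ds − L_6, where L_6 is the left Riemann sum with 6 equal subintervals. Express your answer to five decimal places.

7.06076

Exact integral: ∫_-0.5^3 v(s) ds = 41.125.
L_6 ≈ 34.0642361.
Error ≈ 41.125 − 34.0642361 ≈ 7.06076.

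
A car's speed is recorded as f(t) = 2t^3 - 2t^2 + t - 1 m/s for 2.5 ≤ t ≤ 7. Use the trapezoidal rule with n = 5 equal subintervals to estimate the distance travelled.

Δt = (7 − 2.5)/5 = 0.9.
f(2.5) = 20.25, f(3.4) = 57.888, f(4.3) = 125.334, f(5.2) = 231.336, f(6.1) = 384.642, f(7) = 594.
T_5 = (Δt/2)·[f(t_0) + 2f(t_1) + ... + 2f(t_{4}) + f(t_5)].
Sum = 995.6925.

995.6925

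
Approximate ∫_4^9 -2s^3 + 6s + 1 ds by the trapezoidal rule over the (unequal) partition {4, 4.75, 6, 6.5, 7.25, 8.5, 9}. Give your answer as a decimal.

-2985

Subinterval widths: 0.75, 1.25, 0.5, 0.75, 1.25, 0.5.
f(4) = -103, f(4.75) = -184.84375, f(6) = -395, f(6.5) = -509.25, f(7.25) = -717.65625, f(8.5) = -1176.25, f(9) = -1403.
On each subinterval the trapezoid contributes (Δs_i/2)·[f(s_{i-1}) + f(s_i)].
Sum = -2985.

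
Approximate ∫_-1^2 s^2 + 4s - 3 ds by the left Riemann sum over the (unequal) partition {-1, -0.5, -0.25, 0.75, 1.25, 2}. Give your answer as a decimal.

Subinterval widths: 0.5, 0.25, 1, 0.5, 0.75.
Left endpoints: -1, -0.5, -0.25, 0.75, 1.25.
f(-1) = -6, f(-0.5) = -4.75, f(-0.25) = -3.9375, f(0.75) = 0.5625, f(1.25) = 3.5625.
Sum = Σ Δs_i · f(s_i).
Sum = -5.171875.

-5.171875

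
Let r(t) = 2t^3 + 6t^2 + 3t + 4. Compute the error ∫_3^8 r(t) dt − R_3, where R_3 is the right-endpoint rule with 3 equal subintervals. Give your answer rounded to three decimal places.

-1186.111

Exact integral: ∫_3^8 r(t) dt = 3080.
R_3 ≈ 4266.11111.
Error ≈ 3080 − 4266.11111 ≈ -1186.111.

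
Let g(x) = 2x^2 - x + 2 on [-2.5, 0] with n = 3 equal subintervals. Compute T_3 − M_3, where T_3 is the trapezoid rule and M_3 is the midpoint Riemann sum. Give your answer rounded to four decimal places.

T_3 ≈ 19.120370.
M_3 ≈ 18.252315.
T_3 − M_3 ≈ 0.8681.

0.8681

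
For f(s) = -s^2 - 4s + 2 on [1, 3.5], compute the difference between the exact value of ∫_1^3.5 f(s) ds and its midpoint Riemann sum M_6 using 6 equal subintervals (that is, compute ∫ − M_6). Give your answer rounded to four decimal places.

Exact integral: ∫_1^3.5 f(s) ds ≈ -31.458333.
M_6 ≈ -31.422164.
Error ≈ -31.458333 − (-31.422164) ≈ -0.0362.

-0.0362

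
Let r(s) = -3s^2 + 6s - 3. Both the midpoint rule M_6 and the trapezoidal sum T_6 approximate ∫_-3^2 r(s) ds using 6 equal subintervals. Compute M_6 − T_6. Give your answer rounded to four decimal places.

M_6 ≈ -64.131944.
T_6 ≈ -66.736111.
M_6 − T_6 ≈ 2.6042.

2.6042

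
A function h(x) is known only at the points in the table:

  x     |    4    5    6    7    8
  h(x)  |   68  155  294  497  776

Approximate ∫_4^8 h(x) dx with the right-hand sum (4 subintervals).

Δx = 1.
Sum = 1·[155 + 294 + 497 + 776] = 1722.

1722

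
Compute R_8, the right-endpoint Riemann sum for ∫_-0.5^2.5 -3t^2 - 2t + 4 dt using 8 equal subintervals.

Δt = (2.5 − (-0.5))/8 = 0.375.
Right endpoints: -0.125, 0.25, 0.625, 1, 1.375, 1.75, 2.125, 2.5.
f(-0.125) = 4.203125, f(0.25) = 3.3125, f(0.625) = 1.578125, f(1) = -1, f(1.375) = -4.421875, f(1.75) = -8.6875, f(2.125) = -13.796875, f(2.5) = -19.75.
Sum = Δt · [f(-0.125) + f(0.25) + f(0.625) + ...].
Sum = -14.4609375.

-14.4609375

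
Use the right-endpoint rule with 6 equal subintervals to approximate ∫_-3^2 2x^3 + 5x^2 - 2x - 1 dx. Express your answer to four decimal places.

41.5741

Δx = (2 − (-3))/6 = 5/6.
Right endpoints: -13/6, -4/3, -0.5, 1/3, 7/6, 2.
f(-13/6) = 349/54, f(-4/3) = 157/27, f(-0.5) = 1, f(1/3) = -28/27, f(7/6) = 359/54, f(2) = 31.
Sum = Δx · [f(-13/6) + f(-4/3) + f(-0.5) + ...].
Sum ≈ 41.5741.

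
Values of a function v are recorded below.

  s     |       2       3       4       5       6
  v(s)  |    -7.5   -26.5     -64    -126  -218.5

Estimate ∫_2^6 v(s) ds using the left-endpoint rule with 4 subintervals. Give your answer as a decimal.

Δs = 1.
Sum = 1·[(-7.5) + (-26.5) + (-64) + (-126)] = -224.

-224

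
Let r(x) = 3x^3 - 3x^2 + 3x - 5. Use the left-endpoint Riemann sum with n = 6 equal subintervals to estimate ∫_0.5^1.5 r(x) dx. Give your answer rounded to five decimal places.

-2.03472

Δx = (1.5 − 0.5)/6 = 1/6.
Left endpoints: 0.5, 2/3, 5/6, 1, 7/6, 4/3.
r(0.5) = -3.875, r(2/3) = -31/9, r(5/6) = -205/72, r(1) = -2, r(7/6) = -59/72, r(4/3) = 7/9.
Sum = Δx · [r(0.5) + r(2/3) + r(5/6) + ...].
Sum ≈ -2.03472.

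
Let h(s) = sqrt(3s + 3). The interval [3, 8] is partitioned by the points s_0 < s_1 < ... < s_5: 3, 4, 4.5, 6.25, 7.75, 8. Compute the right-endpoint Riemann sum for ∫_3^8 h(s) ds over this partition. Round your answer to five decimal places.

Subinterval widths: 1, 0.5, 1.75, 1.5, 0.25.
Right endpoints: 4, 4.5, 6.25, 7.75, 8.
h(4) ≈ 3.87298, h(4.5) ≈ 4.06202, h(6.25) ≈ 4.66369, h(7.75) ≈ 5.12348, h(8) ≈ 5.19615.
Sum = Σ Δs_i · h(s_i).
Sum ≈ 23.04970.

23.04970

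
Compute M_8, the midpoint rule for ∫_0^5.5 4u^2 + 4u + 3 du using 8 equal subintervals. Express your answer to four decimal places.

297.9668

Δu = (5.5 − 0)/8 = 0.6875.
Midpoints: 0.34375, 1.03125, 1.71875, 2.40625, 3.09375, 3.78125, 4.46875, 5.15625.
f(0.34375) = 4.84765625, f(1.03125) = 11.37890625, f(1.71875) = 21.69140625, f(2.40625) = 35.78515625, f(3.09375) = 53.66015625, f(3.78125) = 75.31640625, f(4.46875) = 100.75390625, f(5.15625) = 129.97265625.
Sum = Δu · [f(0.34375) + f(1.03125) + f(1.71875) + ...].
Sum ≈ 297.9668.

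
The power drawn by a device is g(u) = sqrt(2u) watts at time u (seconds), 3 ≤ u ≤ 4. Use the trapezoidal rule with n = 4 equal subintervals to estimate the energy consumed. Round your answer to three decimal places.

2.643

Δu = (4 − 3)/4 = 0.25.
g(3) ≈ 2.449, g(3.25) ≈ 2.550, g(3.5) ≈ 2.646, g(3.75) ≈ 2.739, g(4) ≈ 2.828.
T_4 = (Δu/2)·[g(u_0) + 2g(u_1) + 2g(u_2) + 2g(u_3) + g(u_4)].
Sum ≈ 2.643.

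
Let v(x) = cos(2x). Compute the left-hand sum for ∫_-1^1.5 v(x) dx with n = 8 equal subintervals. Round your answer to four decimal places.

Δx = (1.5 − (-1))/8 = 0.3125.
Left endpoints: -1, -0.6875, -0.375, -0.0625, 0.25, 0.5625, 0.875, 1.1875.
v(-1) ≈ -0.4161, v(-0.6875) ≈ 0.1945, v(-0.375) ≈ 0.7317, v(-0.0625) ≈ 0.9922, v(0.25) ≈ 0.8776, v(0.5625) ≈ 0.4312, v(0.875) ≈ -0.1782, v(1.1875) ≈ -0.7203.
Sum = Δx · [v(-1) + v(-0.6875) + v(-0.375) + ...].
Sum ≈ 0.5977.

0.5977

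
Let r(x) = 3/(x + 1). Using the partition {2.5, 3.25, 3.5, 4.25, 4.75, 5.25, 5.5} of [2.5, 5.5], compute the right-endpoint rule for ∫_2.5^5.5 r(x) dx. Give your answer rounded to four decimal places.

1.7409

Subinterval widths: 0.75, 0.25, 0.75, 0.5, 0.5, 0.25.
Right endpoints: 3.25, 3.5, 4.25, 4.75, 5.25, 5.5.
r(3.25) = 12/17, r(3.5) = 2/3, r(4.25) = 4/7, r(4.75) = 12/23, r(5.25) = 0.48, r(5.5) = 6/13.
Sum = Σ Δx_i · r(x_i).
Sum ≈ 1.7409.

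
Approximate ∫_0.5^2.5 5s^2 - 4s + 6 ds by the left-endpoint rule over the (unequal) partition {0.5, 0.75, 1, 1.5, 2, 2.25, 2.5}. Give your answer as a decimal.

21.96875

Subinterval widths: 0.25, 0.25, 0.5, 0.5, 0.25, 0.25.
Left endpoints: 0.5, 0.75, 1, 1.5, 2, 2.25.
f(0.5) = 5.25, f(0.75) = 5.8125, f(1) = 7, f(1.5) = 11.25, f(2) = 18, f(2.25) = 22.3125.
Sum = Σ Δs_i · f(s_i).
Sum = 21.96875.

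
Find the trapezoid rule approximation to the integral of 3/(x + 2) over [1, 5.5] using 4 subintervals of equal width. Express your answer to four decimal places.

Δx = (5.5 − 1)/4 = 1.125.
f(1) = 1, f(2.125) = 8/11, f(3.25) = 4/7, f(4.375) = 8/17, f(5.5) = 0.4.
T_4 = (Δx/2)·[f(x_0) + 2f(x_1) + 2f(x_2) + 2f(x_3) + f(x_4)].
Sum ≈ 2.7780.

2.7780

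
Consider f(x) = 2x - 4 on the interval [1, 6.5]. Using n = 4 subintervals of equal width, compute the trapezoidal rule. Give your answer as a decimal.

Δx = (6.5 − 1)/4 = 1.375.
f(1) = -2, f(2.375) = 0.75, f(3.75) = 3.5, f(5.125) = 6.25, f(6.5) = 9.
T_4 = (Δx/2)·[f(x_0) + 2f(x_1) + 2f(x_2) + 2f(x_3) + f(x_4)].
Sum = 19.25.

19.25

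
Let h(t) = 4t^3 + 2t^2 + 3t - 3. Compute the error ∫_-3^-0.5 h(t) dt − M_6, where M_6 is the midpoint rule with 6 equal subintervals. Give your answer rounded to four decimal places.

Exact integral: ∫_-3^-0.5 h(t) dt ≈ -83.645833.
M_6 ≈ -82.958623.
Error ≈ -83.645833 − (-82.958623) ≈ -0.6872.

-0.6872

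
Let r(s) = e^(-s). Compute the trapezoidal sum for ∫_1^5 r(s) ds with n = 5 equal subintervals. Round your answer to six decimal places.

Δs = (5 − 1)/5 = 0.8.
r(1) ≈ 0.367879, r(1.8) ≈ 0.165299, r(2.6) ≈ 0.074274, r(3.4) ≈ 0.033373, r(4.2) ≈ 0.014996, r(5) ≈ 0.006738.
T_5 = (Δs/2)·[r(s_0) + 2r(s_1) + ... + 2r(s_{4}) + r(s_5)].
Sum ≈ 0.380200.

0.380200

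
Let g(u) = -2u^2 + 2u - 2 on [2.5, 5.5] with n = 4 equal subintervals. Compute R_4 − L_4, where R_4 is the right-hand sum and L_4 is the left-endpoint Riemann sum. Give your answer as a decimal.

-31.5

R_4 = -98.8125.
L_4 = -67.3125.
R_4 − L_4 = -31.5.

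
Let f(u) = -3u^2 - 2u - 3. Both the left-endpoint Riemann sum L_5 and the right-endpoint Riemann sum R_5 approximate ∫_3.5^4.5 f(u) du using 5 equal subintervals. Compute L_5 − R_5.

L_5 = -56.67.
R_5 = -61.87.
L_5 − R_5 = 5.2.

5.2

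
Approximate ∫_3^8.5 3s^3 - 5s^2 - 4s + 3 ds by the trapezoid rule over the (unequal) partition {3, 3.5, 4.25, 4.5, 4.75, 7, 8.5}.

2895.85546875

Subinterval widths: 0.5, 0.75, 0.25, 0.25, 2.25, 1.5.
f(3) = 27, f(3.5) = 56.375, f(4.25) = 125.984375, f(4.5) = 157.125, f(4.75) = 192.703125, f(7) = 759, f(8.5) = 1450.125.
On each subinterval the trapezoid contributes (Δs_i/2)·[f(s_{i-1}) + f(s_i)].
Sum = 2895.85546875.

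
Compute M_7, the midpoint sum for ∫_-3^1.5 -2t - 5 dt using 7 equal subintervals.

Δt = (1.5 − (-3))/7 = 9/14.
Midpoints: -75/28, -57/28, -39/28, -0.75, -3/28, 15/28, 33/28.
f(-75/28) = 5/14, f(-57/28) = -13/14, f(-39/28) = -31/14, f(-0.75) = -3.5, f(-3/28) = -67/14, f(15/28) = -85/14, f(33/28) = -103/14.
Sum = Δt · [f(-75/28) + f(-57/28) + f(-39/28) + ...].
Sum = -15.75.

-15.75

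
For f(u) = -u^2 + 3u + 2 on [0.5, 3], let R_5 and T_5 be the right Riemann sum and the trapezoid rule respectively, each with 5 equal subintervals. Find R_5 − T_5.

-0.3125

R_5 = 8.75.
T_5 = 9.0625.
R_5 − T_5 = -0.3125.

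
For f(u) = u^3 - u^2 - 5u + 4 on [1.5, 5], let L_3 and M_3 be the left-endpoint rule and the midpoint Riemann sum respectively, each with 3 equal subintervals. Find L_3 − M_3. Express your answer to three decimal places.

L_3 ≈ 31.04630.
M_3 ≈ 68.09404.
L_3 − M_3 ≈ -37.048.

-37.048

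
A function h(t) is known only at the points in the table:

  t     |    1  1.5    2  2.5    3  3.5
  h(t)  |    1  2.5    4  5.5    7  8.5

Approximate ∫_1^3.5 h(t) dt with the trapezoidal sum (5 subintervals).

Δt = 0.5.
T_5 = (0.5/2)·[1 + 2·2.5 + 2·4 + 2·5.5 + 2·7 + 8.5] = 11.875.

11.875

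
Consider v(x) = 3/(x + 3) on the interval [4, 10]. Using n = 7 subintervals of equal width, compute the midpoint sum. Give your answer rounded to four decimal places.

1.8558

Δx = (10 − 4)/7 = 6/7.
Midpoints: 31/7, 37/7, 43/7, 7, 55/7, 61/7, 67/7.
v(31/7) = 21/52, v(37/7) = 21/58, v(43/7) = 0.328125, v(7) = 0.3, v(55/7) = 21/76, v(61/7) = 21/82, v(67/7) = 21/88.
Sum = Δx · [v(31/7) + v(37/7) + v(43/7) + ...].
Sum ≈ 1.8558.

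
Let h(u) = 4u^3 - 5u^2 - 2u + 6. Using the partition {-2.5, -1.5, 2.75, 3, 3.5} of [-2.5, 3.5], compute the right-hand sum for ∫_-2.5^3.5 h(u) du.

Subinterval widths: 1, 4.25, 0.25, 0.5.
Right endpoints: -1.5, 2.75, 3, 3.5.
h(-1.5) = -15.75, h(2.75) = 45.875, h(3) = 63, h(3.5) = 109.25.
Sum = Σ Δu_i · h(u_i).
Sum = 249.59375.

249.59375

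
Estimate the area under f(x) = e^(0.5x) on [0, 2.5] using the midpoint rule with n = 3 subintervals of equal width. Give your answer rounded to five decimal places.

4.94484

Δx = (2.5 − 0)/3 = 5/6.
Midpoints: 5/12, 1.25, 25/12.
f(5/12) ≈ 1.23162, f(1.25) ≈ 1.86825, f(25/12) ≈ 2.83394.
Sum = Δx · [f(5/12) + f(1.25) + f(25/12)].
Sum ≈ 4.94484.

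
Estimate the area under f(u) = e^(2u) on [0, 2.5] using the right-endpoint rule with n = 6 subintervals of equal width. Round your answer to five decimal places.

Δu = (2.5 − 0)/6 = 5/12.
Right endpoints: 5/12, 5/6, 1.25, 5/3, 25/12, 2.5.
f(5/12) ≈ 2.30098, f(5/6) ≈ 5.29449, f(1.25) ≈ 12.18249, f(5/3) ≈ 28.03162, f(25/12) ≈ 64.50009, f(2.5) ≈ 148.41316.
Sum = Δu · [f(5/12) + f(5/6) + f(1.25) + ...].
Sum ≈ 108.63452.

108.63452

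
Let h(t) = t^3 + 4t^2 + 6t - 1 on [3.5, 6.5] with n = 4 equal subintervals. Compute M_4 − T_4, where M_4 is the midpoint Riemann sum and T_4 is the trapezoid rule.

-8.015625

M_4 = 802.078125.
T_4 = 810.09375.
M_4 − T_4 = -8.015625.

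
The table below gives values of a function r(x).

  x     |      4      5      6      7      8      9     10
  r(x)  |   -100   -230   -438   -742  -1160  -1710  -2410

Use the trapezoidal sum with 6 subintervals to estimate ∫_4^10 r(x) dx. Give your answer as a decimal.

-5535

Δx = 1.
T_6 = (1/2)·[(-100) + 2·(-230) + 2·(-438) + 2·(-742) + 2·(-1160) + 2·(-1710) + (-2410)] = -5535.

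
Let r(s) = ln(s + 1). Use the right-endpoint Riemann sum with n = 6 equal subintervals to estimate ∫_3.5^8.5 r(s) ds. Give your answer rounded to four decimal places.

9.9235

Δs = (8.5 − 3.5)/6 = 5/6.
Right endpoints: 13/3, 31/6, 6, 41/6, 23/3, 8.5.
r(13/3) ≈ 1.6740, r(31/6) ≈ 1.8192, r(6) ≈ 1.9459, r(41/6) ≈ 2.0584, r(23/3) ≈ 2.1595, r(8.5) ≈ 2.2513.
Sum = Δs · [r(13/3) + r(31/6) + r(6) + ...].
Sum ≈ 9.9235.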